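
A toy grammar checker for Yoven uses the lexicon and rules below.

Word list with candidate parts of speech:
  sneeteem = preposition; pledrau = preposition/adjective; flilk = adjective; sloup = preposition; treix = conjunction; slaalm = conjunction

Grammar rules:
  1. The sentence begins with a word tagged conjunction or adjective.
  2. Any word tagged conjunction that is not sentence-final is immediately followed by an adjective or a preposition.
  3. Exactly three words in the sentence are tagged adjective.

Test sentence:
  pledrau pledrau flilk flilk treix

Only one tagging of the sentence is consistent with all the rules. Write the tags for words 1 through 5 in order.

adjective preposition adjective adjective conjunction

Candidates per position — 1:pledrau {preposition,adjective}; 2:pledrau {preposition,adjective}; 3:flilk {adjective}; 4:flilk {adjective}; 5:treix {conjunction}.
Position 1: preposition is ruled out by rule 1; that leaves adjective.
Position 2: adjective is ruled out by rule 3; that leaves preposition.
So the tagging must be: adjective preposition adjective adjective conjunction.
Verifying each rule — rule 1 satisfied; rule 2 satisfied; rule 3 satisfied.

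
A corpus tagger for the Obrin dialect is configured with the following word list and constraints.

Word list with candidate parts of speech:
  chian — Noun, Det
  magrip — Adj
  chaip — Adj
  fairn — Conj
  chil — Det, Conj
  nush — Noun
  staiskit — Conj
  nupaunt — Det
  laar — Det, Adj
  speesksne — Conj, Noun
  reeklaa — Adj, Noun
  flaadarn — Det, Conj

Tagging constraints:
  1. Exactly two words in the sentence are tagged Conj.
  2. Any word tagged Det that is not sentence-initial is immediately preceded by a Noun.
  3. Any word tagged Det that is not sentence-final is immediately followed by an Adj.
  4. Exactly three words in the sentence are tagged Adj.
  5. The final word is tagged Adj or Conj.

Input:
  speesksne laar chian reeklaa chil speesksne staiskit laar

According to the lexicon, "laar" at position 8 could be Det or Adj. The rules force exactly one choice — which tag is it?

Candidates per position — 1:speesksne {Conj,Noun}; 2:laar {Det,Adj}; 3:chian {Noun,Det}; 4:reeklaa {Adj,Noun}; 5:chil {Det,Conj}; 6:speesksne {Conj,Noun}; 7:staiskit {Conj}; 8:laar {Det,Adj}.
Position 2: Det is ruled out by rule 3; that leaves Adj.
Position 3: Det is ruled out by rule 2; that leaves Noun.
Position 4: Noun is ruled out by rule 4; that leaves Adj.
Position 5: Det is ruled out by rule 2; that leaves Conj.
Position 6: Conj is ruled out by rule 1; that leaves Noun.
Position 8: Det is ruled out by rule 2; that leaves Adj.
Position 1: Conj is ruled out by rule 1; that leaves Noun.
The only consistent sequence is: Noun Adj Noun Adj Conj Noun Conj Adj.
Verifying each rule — rule 1 ✓; rule 2 ✓; rule 3 ✓; rule 4 ✓; rule 5 ✓.

Adj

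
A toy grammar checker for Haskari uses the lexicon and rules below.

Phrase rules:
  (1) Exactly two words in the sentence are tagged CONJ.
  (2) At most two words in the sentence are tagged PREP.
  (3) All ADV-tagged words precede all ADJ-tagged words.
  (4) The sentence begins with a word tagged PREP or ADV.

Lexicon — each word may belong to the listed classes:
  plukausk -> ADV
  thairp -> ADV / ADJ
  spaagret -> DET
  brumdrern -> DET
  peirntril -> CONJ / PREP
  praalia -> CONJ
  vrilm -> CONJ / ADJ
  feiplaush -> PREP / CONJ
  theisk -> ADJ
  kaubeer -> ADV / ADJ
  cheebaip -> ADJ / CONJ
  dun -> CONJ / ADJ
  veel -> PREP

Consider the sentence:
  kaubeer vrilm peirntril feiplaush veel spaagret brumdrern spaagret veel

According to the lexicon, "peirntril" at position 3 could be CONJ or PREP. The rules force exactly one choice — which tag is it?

CONJ

Candidates per position — 1:kaubeer {ADV,ADJ}; 2:vrilm {CONJ,ADJ}; 3:peirntril {CONJ,PREP}; 4:feiplaush {PREP,CONJ}; 5:veel {PREP}; 6:spaagret {DET}; 7:brumdrern {DET}; 8:spaagret {DET}; 9:veel {PREP}.
At position 1, choosing ADJ makes rule 4 impossible to satisfy; hence ADV.
At position 3, choosing PREP makes rule 2 impossible to satisfy; hence CONJ.
At position 4, choosing PREP makes rule 2 impossible to satisfy; hence CONJ.
At position 2, choosing CONJ makes rule 1 impossible to satisfy; hence ADJ.
The only consistent sequence is: ADV ADJ CONJ CONJ PREP DET DET DET PREP.
Check: rule 1 ✓; rule 2 ✓; rule 3 ✓; rule 4 ✓.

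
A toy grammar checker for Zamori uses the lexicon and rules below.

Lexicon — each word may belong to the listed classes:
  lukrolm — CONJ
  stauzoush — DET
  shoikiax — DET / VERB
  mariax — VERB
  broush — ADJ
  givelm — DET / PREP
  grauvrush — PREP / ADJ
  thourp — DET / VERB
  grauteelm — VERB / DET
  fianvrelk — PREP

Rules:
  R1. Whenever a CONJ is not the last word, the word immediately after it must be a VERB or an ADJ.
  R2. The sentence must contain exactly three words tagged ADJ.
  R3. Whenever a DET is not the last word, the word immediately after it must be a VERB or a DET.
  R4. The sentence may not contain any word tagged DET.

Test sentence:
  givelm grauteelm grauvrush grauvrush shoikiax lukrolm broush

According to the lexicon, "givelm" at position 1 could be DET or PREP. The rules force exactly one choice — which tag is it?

PREP

Candidates per position — 1:givelm {DET,PREP}; 2:grauteelm {VERB,DET}; 3:grauvrush {PREP,ADJ}; 4:grauvrush {PREP,ADJ}; 5:shoikiax {DET,VERB}; 6:lukrolm {CONJ}; 7:broush {ADJ}.
Position 1: DET is ruled out by rule 4; that leaves PREP.
Position 2: DET is ruled out by rule 3; that leaves VERB.
Position 3: PREP is ruled out by rule 2; that leaves ADJ.
Position 4: PREP is ruled out by rule 2; that leaves ADJ.
Position 5: DET is ruled out by rule 3; that leaves VERB.
The unique satisfying tagging is: PREP VERB ADJ ADJ VERB CONJ ADJ.
Check: rule 1 satisfied; rule 2 satisfied; rule 3 satisfied; rule 4 satisfied.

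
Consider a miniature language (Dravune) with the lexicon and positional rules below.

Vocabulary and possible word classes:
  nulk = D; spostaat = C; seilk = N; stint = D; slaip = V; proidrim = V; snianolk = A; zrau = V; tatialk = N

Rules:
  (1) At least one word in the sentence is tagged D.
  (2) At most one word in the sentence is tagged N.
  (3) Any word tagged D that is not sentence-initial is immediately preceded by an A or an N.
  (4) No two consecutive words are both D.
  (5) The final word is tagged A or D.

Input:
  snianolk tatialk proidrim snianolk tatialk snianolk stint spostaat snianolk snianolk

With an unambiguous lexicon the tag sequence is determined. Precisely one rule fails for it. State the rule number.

2

Fixed tagging: A N V A N A D C A A.
Rule check: R1 ok, R2 fails, R3 ok, R4 ok, R5 ok.
Only rule 2 fails.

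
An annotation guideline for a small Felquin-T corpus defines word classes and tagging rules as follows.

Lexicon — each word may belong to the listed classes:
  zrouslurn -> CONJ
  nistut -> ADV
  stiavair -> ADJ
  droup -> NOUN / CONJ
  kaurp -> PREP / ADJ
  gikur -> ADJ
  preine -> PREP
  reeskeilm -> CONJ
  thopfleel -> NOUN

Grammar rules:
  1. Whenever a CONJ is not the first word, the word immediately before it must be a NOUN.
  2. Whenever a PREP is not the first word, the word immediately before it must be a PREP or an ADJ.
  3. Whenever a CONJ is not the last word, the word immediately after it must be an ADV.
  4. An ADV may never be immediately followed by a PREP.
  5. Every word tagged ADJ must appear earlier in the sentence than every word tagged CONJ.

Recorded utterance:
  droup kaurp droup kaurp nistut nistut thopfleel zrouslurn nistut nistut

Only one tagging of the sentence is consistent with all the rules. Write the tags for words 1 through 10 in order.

Candidates per position — 1:droup {NOUN,CONJ}; 2:kaurp {PREP,ADJ}; 3:droup {NOUN,CONJ}; 4:kaurp {PREP,ADJ}; 5:nistut {ADV}; 6:nistut {ADV}; 7:thopfleel {NOUN}; 8:zrouslurn {CONJ}; 9:nistut {ADV}; 10:nistut {ADV}.
At position 1, choosing CONJ makes rule 3 impossible to satisfy; hence NOUN.
At position 2, choosing PREP makes rule 2 impossible to satisfy; hence ADJ.
At position 3, choosing CONJ makes rule 1 impossible to satisfy; hence NOUN.
At position 4, choosing PREP makes rule 2 impossible to satisfy; hence ADJ.
So the tagging must be: NOUN ADJ NOUN ADJ ADV ADV NOUN CONJ ADV ADV.
Verifying each rule — rule 1 holds; rule 2 holds; rule 3 holds; rule 4 holds; rule 5 holds.

NOUN ADJ NOUN ADJ ADV ADV NOUN CONJ ADV ADV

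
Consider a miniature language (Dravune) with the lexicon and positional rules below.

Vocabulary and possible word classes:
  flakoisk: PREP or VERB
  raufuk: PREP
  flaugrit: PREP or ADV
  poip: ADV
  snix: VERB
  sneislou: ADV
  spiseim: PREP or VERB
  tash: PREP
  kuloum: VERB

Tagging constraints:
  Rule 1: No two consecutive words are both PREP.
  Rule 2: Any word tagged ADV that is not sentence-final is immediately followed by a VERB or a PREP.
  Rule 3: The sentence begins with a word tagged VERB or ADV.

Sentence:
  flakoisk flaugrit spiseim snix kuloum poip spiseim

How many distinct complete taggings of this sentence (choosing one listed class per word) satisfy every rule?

Candidates per position — 1:flakoisk {PREP,VERB}; 2:flaugrit {PREP,ADV}; 3:spiseim {PREP,VERB}; 4:snix {VERB}; 5:kuloum {VERB}; 6:poip {ADV}; 7:spiseim {PREP,VERB}.
There are 16 candidate sequences in total.
Checking each against the rules leaves 6 sequences.
Count = 6.

6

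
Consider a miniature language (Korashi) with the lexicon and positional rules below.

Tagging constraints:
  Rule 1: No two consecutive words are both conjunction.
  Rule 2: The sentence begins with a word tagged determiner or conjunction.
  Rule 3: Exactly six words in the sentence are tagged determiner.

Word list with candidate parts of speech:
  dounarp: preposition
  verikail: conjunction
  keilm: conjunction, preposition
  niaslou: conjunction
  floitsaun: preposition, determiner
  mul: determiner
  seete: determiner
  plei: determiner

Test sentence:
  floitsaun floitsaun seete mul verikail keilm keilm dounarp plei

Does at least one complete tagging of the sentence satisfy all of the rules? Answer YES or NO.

Candidates per position — 1:floitsaun {preposition,determiner}; 2:floitsaun {preposition,determiner}; 3:seete {determiner}; 4:mul {determiner}; 5:verikail {conjunction}; 6:keilm {conjunction,preposition}; 7:keilm {conjunction,preposition}; 8:dounarp {preposition}; 9:plei {determiner}.
Rule 3 cannot be satisfied by any choice of tags from the lexicon.
So there is no consistent tagging.

NO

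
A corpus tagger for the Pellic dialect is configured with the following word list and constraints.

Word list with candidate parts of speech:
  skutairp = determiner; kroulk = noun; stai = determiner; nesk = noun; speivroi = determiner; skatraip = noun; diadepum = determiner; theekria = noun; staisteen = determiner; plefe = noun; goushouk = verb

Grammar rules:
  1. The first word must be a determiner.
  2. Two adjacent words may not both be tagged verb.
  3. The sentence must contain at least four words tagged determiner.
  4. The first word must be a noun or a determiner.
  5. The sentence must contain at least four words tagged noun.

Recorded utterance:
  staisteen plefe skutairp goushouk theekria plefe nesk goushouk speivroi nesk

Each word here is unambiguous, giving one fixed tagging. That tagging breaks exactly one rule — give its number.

Fixed tagging: determiner noun determiner verb noun noun noun verb determiner noun.
Checking each rule: R1 ✓, R2 ✓, R3 ✗, R4 ✓, R5 ✓.
Only rule 3 fails.

3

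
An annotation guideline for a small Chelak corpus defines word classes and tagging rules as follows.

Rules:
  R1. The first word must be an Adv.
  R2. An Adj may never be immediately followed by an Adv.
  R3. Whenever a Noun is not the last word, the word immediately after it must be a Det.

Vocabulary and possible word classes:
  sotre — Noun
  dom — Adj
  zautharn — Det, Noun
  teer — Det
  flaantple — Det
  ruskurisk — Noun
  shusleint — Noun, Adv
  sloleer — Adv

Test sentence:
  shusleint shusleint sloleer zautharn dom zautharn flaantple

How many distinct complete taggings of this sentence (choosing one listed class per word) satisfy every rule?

Candidates per position — 1:shusleint {Noun,Adv}; 2:shusleint {Noun,Adv}; 3:sloleer {Adv}; 4:zautharn {Det,Noun}; 5:dom {Adj}; 6:zautharn {Det,Noun}; 7:flaantple {Det}.
There are 16 candidate sequences in total.
The sequences that satisfy every rule: Adv Adv Adv Det Adj Det Det; Adv Adv Adv Det Adj Noun Det.
Count = 2.

2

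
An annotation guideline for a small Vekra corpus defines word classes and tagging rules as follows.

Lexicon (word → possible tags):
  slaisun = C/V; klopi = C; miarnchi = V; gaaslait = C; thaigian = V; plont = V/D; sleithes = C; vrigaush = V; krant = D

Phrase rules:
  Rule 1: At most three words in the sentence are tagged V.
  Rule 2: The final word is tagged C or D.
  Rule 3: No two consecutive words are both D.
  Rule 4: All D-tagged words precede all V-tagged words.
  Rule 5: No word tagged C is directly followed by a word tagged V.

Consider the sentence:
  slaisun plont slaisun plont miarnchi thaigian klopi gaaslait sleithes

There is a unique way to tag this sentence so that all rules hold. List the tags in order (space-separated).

C D C D V V C C C

Candidates per position — 1:slaisun {C,V}; 2:plont {V,D}; 3:slaisun {C,V}; 4:plont {V,D}; 5:miarnchi {V}; 6:thaigian {V}; 7:klopi {C}; 8:gaaslait {C}; 9:sleithes {C}.
The remaining ambiguous positions (1, 2, 3, 4) are resolved jointly — only one combination satisfies every rule.
So the tagging must be: C D C D V V C C C.
Rule-by-rule: rule 1 ✓; rule 2 ✓; rule 3 ✓; rule 4 ✓; rule 5 ✓.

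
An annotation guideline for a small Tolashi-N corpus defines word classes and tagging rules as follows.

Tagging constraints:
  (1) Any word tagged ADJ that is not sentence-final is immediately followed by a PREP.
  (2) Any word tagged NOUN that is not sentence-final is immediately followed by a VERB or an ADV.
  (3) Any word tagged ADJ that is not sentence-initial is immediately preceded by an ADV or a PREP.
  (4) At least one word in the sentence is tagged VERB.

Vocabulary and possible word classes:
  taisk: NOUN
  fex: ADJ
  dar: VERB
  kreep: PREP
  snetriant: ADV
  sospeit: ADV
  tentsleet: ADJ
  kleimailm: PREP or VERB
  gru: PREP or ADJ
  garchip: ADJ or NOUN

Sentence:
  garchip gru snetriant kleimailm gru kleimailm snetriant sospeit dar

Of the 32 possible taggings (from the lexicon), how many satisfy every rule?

Candidates per position — 1:garchip {ADJ,NOUN}; 2:gru {PREP,ADJ}; 3:snetriant {ADV}; 4:kleimailm {PREP,VERB}; 5:gru {PREP,ADJ}; 6:kleimailm {PREP,VERB}; 7:snetriant {ADV}; 8:sospeit {ADV}; 9:dar {VERB}.
There are 32 candidate sequences in total.
The sequences that satisfy every rule: ADJ PREP ADV PREP PREP PREP ADV ADV VERB; ADJ PREP ADV PREP PREP VERB ADV ADV VERB; ADJ PREP ADV PREP ADJ PREP ADV ADV VERB; ADJ PREP ADV VERB PREP PREP ADV ADV VERB; ADJ PREP ADV VERB PREP VERB ADV ADV VERB.
Count = 5.

5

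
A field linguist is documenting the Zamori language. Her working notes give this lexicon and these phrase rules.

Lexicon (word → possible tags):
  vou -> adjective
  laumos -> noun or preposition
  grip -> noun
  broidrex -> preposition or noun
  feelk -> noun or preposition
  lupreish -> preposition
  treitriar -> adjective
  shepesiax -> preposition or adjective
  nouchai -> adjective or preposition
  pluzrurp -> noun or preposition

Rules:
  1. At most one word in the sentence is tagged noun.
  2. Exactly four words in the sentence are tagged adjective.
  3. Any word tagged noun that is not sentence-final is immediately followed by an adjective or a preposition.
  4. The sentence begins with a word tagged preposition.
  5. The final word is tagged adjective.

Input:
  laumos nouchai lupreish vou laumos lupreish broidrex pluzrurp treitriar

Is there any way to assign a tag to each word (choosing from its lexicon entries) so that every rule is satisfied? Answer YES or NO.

Candidates per position — 1:laumos {noun,preposition}; 2:nouchai {adjective,preposition}; 3:lupreish {preposition}; 4:vou {adjective}; 5:laumos {noun,preposition}; 6:lupreish {preposition}; 7:broidrex {preposition,noun}; 8:pluzrurp {noun,preposition}; 9:treitriar {adjective}.
Rule 2 cannot be satisfied by any choice of tags from the lexicon.
So there is no consistent tagging.

NO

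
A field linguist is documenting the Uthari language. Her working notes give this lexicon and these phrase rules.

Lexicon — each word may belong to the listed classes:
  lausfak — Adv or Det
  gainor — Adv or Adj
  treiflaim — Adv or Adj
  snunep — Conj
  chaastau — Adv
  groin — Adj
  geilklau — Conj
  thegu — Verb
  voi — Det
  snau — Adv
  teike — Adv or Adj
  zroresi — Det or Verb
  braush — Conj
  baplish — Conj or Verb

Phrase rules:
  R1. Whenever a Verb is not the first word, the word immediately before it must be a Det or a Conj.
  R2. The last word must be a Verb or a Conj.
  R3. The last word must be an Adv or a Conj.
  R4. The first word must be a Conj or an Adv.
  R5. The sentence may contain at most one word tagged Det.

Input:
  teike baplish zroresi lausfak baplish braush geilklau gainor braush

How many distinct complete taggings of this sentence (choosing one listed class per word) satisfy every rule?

Candidates per position — 1:teike {Adv,Adj}; 2:baplish {Conj,Verb}; 3:zroresi {Det,Verb}; 4:lausfak {Adv,Det}; 5:baplish {Conj,Verb}; 6:braush {Conj}; 7:geilklau {Conj}; 8:gainor {Adv,Adj}; 9:braush {Conj}.
There are 64 candidate sequences in total.
Checking each against the rules leaves 8 sequences.
Count = 8.

8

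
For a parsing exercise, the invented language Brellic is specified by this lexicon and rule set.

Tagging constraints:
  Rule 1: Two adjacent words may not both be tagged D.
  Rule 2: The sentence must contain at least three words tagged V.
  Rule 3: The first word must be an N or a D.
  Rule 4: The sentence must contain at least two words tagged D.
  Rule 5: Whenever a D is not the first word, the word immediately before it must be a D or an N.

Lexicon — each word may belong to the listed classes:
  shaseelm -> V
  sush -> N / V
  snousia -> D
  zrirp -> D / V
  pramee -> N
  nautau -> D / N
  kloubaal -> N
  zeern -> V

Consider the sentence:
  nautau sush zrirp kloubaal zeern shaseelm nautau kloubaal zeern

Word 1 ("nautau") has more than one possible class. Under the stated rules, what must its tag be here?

Candidates per position — 1:nautau {D,N}; 2:sush {N,V}; 3:zrirp {D,V}; 4:kloubaal {N}; 5:zeern {V}; 6:shaseelm {V}; 7:nautau {D,N}; 8:kloubaal {N}; 9:zeern {V}.
Position 7: D is ruled out by rule 5; that leaves N.
Position 1: N is ruled out by rule 4; that leaves D.
Position 3: V is ruled out by rule 4; that leaves D.
Position 2: V is ruled out by rule 5; that leaves N.
That leaves exactly one tagging: D N D N V V N N V.
Verifying each rule — rule 1 satisfied; rule 2 satisfied; rule 3 satisfied; rule 4 satisfied; rule 5 satisfied.

D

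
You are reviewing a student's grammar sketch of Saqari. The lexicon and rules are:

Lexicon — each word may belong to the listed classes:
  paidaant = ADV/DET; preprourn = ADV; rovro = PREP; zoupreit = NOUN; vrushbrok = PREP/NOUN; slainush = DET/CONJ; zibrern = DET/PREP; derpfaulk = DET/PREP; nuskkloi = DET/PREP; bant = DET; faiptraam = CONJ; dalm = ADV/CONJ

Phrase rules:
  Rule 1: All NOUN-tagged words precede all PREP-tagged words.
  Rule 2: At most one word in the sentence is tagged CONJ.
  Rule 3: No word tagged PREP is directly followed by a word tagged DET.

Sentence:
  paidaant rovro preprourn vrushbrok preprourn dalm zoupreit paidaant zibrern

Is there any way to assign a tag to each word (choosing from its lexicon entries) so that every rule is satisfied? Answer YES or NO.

Candidates per position — 1:paidaant {ADV,DET}; 2:rovro {PREP}; 3:preprourn {ADV}; 4:vrushbrok {PREP,NOUN}; 5:preprourn {ADV}; 6:dalm {ADV,CONJ}; 7:zoupreit {NOUN}; 8:paidaant {ADV,DET}; 9:zibrern {DET,PREP}.
Rule 1 cannot be satisfied by any choice of tags from the lexicon.
So there is no consistent tagging.

NO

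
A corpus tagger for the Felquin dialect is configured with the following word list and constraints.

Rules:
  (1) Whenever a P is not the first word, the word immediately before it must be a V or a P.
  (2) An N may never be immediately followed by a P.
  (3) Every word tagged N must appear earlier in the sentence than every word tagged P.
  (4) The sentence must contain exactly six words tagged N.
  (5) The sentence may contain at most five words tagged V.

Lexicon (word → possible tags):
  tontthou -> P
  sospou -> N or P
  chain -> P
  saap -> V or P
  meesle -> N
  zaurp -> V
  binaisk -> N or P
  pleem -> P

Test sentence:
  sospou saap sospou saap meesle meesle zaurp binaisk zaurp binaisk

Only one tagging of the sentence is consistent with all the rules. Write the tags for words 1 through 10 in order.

N V N V N N V N V N

Candidates per position — 1:sospou {N,P}; 2:saap {V,P}; 3:sospou {N,P}; 4:saap {V,P}; 5:meesle {N}; 6:meesle {N}; 7:zaurp {V}; 8:binaisk {N,P}; 9:zaurp {V}; 10:binaisk {N,P}.
Position 1: tagging it P would leave rule 3 unsatisfiable, so it must be N.
Position 2: tagging it P would leave rule 1 unsatisfiable, so it must be V.
Position 3: tagging it P would leave rule 3 unsatisfiable, so it must be N.
Position 4: tagging it P would leave rule 1 unsatisfiable, so it must be V.
Position 8: tagging it P would leave rule 4 unsatisfiable, so it must be N.
Position 10: tagging it P would leave rule 4 unsatisfiable, so it must be N.
The only consistent sequence is: N V N V N N V N V N.
Verifying each rule — rule 1 ok; rule 2 ok; rule 3 ok; rule 4 ok; rule 5 ok.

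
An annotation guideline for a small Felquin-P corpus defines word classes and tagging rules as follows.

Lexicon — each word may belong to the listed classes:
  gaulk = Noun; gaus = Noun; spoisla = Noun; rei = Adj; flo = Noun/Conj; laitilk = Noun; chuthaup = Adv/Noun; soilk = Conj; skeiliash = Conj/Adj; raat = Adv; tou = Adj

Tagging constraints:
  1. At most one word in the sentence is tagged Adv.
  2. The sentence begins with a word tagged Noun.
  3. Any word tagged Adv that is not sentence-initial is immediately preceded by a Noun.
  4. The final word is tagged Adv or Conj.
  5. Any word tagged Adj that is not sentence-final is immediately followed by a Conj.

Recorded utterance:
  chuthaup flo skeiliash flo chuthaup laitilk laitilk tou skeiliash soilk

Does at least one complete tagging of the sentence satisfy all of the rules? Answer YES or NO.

YES

Candidates per position — 1:chuthaup {Adv,Noun}; 2:flo {Noun,Conj}; 3:skeiliash {Conj,Adj}; 4:flo {Noun,Conj}; 5:chuthaup {Adv,Noun}; 6:laitilk {Noun}; 7:laitilk {Noun}; 8:tou {Adj}; 9:skeiliash {Conj,Adj}; 10:soilk {Conj}.
One satisfying assignment: Noun Noun Conj Conj Noun Noun Noun Adj Conj Conj.
Rule-by-rule: rule 1 satisfied; rule 2 satisfied; rule 3 satisfied; rule 4 satisfied; rule 5 satisfied.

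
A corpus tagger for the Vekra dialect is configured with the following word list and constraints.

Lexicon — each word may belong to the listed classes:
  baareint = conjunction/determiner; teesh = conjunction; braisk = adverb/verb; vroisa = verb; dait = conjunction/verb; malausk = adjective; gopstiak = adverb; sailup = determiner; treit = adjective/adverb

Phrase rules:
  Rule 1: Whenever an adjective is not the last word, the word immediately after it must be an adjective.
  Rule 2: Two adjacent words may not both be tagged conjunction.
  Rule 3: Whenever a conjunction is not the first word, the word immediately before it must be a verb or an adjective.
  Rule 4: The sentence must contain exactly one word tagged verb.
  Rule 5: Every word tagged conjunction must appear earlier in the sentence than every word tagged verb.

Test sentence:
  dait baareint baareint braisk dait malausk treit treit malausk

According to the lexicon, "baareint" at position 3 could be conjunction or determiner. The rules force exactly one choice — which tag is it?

determiner

Candidates per position — 1:dait {conjunction,verb}; 2:baareint {conjunction,determiner}; 3:baareint {conjunction,determiner}; 4:braisk {adverb,verb}; 5:dait {conjunction,verb}; 6:malausk {adjective}; 7:treit {adjective,adverb}; 8:treit {adjective,adverb}; 9:malausk {adjective}.
Word 3 cannot be conjunction — rule 3 would then fail for every completion. It is determiner.
Word 7 cannot be adverb — rule 1 would then fail for every completion. It is adjective.
Word 8 cannot be adverb — rule 1 would then fail for every completion. It is adjective.
The remaining ambiguous positions (1, 2, 4, 5) are resolved jointly — only one combination satisfies every rule.
The unique satisfying tagging is: conjunction determiner determiner adverb verb adjective adjective adjective adjective.
Rule-by-rule: rule 1 ✓; rule 2 ✓; rule 3 ✓; rule 4 ✓; rule 5 ✓.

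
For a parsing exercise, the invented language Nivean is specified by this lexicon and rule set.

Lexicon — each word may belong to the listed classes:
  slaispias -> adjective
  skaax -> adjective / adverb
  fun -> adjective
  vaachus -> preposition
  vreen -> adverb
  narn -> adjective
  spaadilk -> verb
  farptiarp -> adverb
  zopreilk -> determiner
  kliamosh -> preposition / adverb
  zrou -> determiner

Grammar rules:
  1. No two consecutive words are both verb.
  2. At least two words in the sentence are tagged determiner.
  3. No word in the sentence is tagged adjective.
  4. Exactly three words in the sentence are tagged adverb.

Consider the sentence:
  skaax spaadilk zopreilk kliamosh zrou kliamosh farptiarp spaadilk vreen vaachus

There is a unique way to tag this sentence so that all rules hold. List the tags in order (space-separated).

Candidates per position — 1:skaax {adjective,adverb}; 2:spaadilk {verb}; 3:zopreilk {determiner}; 4:kliamosh {preposition,adverb}; 5:zrou {determiner}; 6:kliamosh {preposition,adverb}; 7:farptiarp {adverb}; 8:spaadilk {verb}; 9:vreen {adverb}; 10:vaachus {preposition}.
Position 1: tagging it adjective would leave rule 3 unsatisfiable, so it must be adverb.
Position 4: tagging it adverb would leave rule 4 unsatisfiable, so it must be preposition.
Position 6: tagging it adverb would leave rule 4 unsatisfiable, so it must be preposition.
So the tagging must be: adverb verb determiner preposition determiner preposition adverb verb adverb preposition.
Check: rule 1 holds; rule 2 holds; rule 3 holds; rule 4 holds.

adverb verb determiner preposition determiner preposition adverb verb adverb preposition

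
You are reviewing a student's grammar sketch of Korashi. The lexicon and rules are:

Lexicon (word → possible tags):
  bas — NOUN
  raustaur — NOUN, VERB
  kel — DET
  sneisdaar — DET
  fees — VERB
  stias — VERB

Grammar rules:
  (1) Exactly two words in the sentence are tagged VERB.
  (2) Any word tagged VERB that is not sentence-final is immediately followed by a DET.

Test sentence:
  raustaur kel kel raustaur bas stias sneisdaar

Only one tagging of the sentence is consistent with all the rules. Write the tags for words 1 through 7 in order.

VERB DET DET NOUN NOUN VERB DET

Candidates per position — 1:raustaur {NOUN,VERB}; 2:kel {DET}; 3:kel {DET}; 4:raustaur {NOUN,VERB}; 5:bas {NOUN}; 6:stias {VERB}; 7:sneisdaar {DET}.
At position 4, choosing VERB makes rule 2 impossible to satisfy; hence NOUN.
At position 1, choosing NOUN makes rule 1 impossible to satisfy; hence VERB.
So the tagging must be: VERB DET DET NOUN NOUN VERB DET.
Check: rule 1 ok; rule 2 ok.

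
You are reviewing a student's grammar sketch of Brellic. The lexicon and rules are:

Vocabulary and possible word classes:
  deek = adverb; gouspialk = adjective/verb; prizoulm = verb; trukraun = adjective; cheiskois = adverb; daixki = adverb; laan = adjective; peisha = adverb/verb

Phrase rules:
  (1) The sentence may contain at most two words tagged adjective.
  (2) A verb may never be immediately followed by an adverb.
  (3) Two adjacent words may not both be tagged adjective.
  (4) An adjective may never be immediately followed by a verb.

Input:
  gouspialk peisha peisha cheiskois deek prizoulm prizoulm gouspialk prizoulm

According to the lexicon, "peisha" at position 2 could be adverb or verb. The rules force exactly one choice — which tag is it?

Candidates per position — 1:gouspialk {adjective,verb}; 2:peisha {adverb,verb}; 3:peisha {adverb,verb}; 4:cheiskois {adverb}; 5:deek {adverb}; 6:prizoulm {verb}; 7:prizoulm {verb}; 8:gouspialk {adjective,verb}; 9:prizoulm {verb}.
Position 1: verb is ruled out by rule 2; that leaves adjective.
Position 2: verb is ruled out by rule 2; that leaves adverb.
Position 3: verb is ruled out by rule 2; that leaves adverb.
Position 8: adjective is ruled out by rule 4; that leaves verb.
So the tagging must be: adjective adverb adverb adverb adverb verb verb verb verb.
Checking: rule 1 ✓; rule 2 ✓; rule 3 ✓; rule 4 ✓.

adverb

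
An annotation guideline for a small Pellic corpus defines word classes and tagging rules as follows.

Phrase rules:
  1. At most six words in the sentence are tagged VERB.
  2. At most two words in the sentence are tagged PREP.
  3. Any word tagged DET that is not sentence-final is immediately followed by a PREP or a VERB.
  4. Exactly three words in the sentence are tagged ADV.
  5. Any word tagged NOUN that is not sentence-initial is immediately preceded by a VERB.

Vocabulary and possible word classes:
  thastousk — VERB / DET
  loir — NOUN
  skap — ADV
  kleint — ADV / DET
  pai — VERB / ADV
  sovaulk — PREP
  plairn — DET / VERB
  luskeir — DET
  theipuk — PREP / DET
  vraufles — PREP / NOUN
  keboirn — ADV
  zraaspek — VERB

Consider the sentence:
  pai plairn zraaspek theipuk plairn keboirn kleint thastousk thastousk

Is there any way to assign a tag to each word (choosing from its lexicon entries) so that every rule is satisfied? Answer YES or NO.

YES

Candidates per position — 1:pai {VERB,ADV}; 2:plairn {DET,VERB}; 3:zraaspek {VERB}; 4:theipuk {PREP,DET}; 5:plairn {DET,VERB}; 6:keboirn {ADV}; 7:kleint {ADV,DET}; 8:thastousk {VERB,DET}; 9:thastousk {VERB,DET}.
One satisfying assignment: ADV DET VERB DET VERB ADV ADV VERB DET.
Checking: rule 1 holds; rule 2 holds; rule 3 holds; rule 4 holds; rule 5 holds.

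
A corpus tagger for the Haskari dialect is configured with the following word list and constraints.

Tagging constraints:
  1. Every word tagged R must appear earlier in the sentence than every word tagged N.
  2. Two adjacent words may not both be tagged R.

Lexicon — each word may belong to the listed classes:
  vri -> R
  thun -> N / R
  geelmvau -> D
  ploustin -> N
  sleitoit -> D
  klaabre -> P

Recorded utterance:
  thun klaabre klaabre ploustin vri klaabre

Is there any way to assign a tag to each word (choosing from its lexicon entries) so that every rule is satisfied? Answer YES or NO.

NO

Candidates per position — 1:thun {N,R}; 2:klaabre {P}; 3:klaabre {P}; 4:ploustin {N}; 5:vri {R}; 6:klaabre {P}.
Rule 1 cannot be satisfied by any choice of tags from the lexicon.
So there is no consistent tagging.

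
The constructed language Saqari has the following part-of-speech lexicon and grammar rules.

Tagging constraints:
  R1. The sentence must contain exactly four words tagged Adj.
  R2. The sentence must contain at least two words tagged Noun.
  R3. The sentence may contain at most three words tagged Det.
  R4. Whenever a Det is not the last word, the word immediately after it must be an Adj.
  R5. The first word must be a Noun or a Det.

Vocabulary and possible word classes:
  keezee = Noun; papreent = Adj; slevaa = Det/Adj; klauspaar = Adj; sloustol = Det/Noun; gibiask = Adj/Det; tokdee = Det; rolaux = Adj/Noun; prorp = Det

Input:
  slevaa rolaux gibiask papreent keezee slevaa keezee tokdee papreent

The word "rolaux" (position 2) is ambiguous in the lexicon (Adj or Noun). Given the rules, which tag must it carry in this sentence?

Candidates per position — 1:slevaa {Det,Adj}; 2:rolaux {Adj,Noun}; 3:gibiask {Adj,Det}; 4:papreent {Adj}; 5:keezee {Noun}; 6:slevaa {Det,Adj}; 7:keezee {Noun}; 8:tokdee {Det}; 9:papreent {Adj}.
At position 1, choosing Adj makes rule 5 impossible to satisfy; hence Det.
At position 2, choosing Noun makes rule 4 impossible to satisfy; hence Adj.
At position 6, choosing Det makes rule 4 impossible to satisfy; hence Adj.
At position 3, choosing Adj makes rule 1 impossible to satisfy; hence Det.
So the tagging must be: Det Adj Det Adj Noun Adj Noun Det Adj.
Rule-by-rule: rule 1 ok; rule 2 ok; rule 3 ok; rule 4 ok; rule 5 ok.

Adj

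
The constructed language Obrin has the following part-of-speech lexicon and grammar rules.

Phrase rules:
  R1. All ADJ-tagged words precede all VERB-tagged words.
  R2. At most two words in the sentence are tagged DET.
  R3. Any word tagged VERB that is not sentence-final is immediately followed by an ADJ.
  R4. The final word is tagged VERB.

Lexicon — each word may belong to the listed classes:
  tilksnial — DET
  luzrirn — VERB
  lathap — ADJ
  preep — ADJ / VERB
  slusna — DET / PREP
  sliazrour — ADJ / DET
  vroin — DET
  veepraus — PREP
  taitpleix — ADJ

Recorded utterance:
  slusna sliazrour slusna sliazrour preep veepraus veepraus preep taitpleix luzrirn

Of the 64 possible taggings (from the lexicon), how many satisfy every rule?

11

Candidates per position — 1:slusna {DET,PREP}; 2:sliazrour {ADJ,DET}; 3:slusna {DET,PREP}; 4:sliazrour {ADJ,DET}; 5:preep {ADJ,VERB}; 6:veepraus {PREP}; 7:veepraus {PREP}; 8:preep {ADJ,VERB}; 9:taitpleix {ADJ}; 10:luzrirn {VERB}.
There are 64 candidate sequences in total.
Checking each against the rules leaves 11 sequences.
Count = 11.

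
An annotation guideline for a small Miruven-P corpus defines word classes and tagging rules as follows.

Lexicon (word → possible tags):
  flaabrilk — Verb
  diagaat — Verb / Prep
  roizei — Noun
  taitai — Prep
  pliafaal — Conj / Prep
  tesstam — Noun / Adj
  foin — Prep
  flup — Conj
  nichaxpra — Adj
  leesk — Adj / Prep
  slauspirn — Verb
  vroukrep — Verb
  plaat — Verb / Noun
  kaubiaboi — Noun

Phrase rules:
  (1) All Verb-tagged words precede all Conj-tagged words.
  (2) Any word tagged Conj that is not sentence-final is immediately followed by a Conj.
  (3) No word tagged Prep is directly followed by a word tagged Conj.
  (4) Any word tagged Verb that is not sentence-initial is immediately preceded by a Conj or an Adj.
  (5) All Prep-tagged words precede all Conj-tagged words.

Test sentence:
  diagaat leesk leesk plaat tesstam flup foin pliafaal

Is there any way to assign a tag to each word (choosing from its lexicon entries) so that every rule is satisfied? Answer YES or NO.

NO

Candidates per position — 1:diagaat {Verb,Prep}; 2:leesk {Adj,Prep}; 3:leesk {Adj,Prep}; 4:plaat {Verb,Noun}; 5:tesstam {Noun,Adj}; 6:flup {Conj}; 7:foin {Prep}; 8:pliafaal {Conj,Prep}.
Rule 2 cannot be satisfied by any choice of tags from the lexicon.
So there is no consistent tagging.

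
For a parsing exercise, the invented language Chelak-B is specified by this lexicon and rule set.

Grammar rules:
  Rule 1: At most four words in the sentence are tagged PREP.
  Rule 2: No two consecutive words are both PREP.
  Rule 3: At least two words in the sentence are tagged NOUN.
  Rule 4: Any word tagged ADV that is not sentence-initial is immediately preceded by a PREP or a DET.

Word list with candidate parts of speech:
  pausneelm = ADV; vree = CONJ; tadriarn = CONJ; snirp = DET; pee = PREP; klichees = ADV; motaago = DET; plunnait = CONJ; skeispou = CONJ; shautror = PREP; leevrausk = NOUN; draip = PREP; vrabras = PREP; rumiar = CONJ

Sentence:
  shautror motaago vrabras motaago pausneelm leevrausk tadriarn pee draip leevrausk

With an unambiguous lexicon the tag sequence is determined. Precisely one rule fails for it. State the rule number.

2

Fixed tagging: PREP DET PREP DET ADV NOUN CONJ PREP PREP NOUN.
Applying the rules: R1 holds, R2 violated, R3 holds, R4 holds.
Only rule 2 fails.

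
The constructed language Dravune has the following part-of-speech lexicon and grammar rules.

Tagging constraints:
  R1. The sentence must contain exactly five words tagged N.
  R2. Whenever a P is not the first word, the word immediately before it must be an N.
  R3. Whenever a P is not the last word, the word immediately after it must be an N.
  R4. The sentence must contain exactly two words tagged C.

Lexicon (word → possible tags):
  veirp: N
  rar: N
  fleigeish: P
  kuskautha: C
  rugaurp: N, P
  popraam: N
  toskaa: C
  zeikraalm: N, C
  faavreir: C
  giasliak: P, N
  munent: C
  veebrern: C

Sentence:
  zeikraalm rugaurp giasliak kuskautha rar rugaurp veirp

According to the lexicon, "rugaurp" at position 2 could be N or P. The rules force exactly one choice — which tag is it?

N

Candidates per position — 1:zeikraalm {N,C}; 2:rugaurp {N,P}; 3:giasliak {P,N}; 4:kuskautha {C}; 5:rar {N}; 6:rugaurp {N,P}; 7:veirp {N}.
Position 1: tagging it N would leave rule 4 unsatisfiable, so it must be C.
Position 2: tagging it P would leave rule 1 unsatisfiable, so it must be N.
Position 3: tagging it P would leave rule 1 unsatisfiable, so it must be N.
Position 6: tagging it P would leave rule 1 unsatisfiable, so it must be N.
The only consistent sequence is: C N N C N N N.
Verifying each rule — rule 1 ok; rule 2 ok; rule 3 ok; rule 4 ok.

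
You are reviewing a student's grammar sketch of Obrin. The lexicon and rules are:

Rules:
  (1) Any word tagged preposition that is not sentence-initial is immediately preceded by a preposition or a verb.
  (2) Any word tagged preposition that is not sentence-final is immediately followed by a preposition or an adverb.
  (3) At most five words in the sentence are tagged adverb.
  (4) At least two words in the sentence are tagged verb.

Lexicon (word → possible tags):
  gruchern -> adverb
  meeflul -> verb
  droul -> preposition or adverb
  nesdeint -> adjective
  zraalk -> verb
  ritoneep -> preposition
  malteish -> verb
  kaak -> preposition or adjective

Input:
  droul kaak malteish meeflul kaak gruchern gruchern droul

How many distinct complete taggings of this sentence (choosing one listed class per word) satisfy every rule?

2

Candidates per position — 1:droul {preposition,adverb}; 2:kaak {preposition,adjective}; 3:malteish {verb}; 4:meeflul {verb}; 5:kaak {preposition,adjective}; 6:gruchern {adverb}; 7:gruchern {adverb}; 8:droul {preposition,adverb}.
There are 16 candidate sequences in total.
The sequences that satisfy every rule: adverb adjective verb verb preposition adverb adverb adverb; adverb adjective verb verb adjective adverb adverb adverb.
Count = 2.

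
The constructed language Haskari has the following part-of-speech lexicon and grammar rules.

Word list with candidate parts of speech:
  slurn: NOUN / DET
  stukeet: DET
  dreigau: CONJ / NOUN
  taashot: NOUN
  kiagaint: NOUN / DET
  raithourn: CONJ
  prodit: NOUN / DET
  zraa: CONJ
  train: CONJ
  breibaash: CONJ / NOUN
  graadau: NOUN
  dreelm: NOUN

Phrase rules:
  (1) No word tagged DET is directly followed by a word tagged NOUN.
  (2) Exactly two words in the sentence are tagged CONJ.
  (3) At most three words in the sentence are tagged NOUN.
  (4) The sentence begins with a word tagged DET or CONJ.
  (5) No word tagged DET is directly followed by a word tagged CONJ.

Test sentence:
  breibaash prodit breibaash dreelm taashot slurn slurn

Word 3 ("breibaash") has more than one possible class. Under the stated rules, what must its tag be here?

CONJ

Candidates per position — 1:breibaash {CONJ,NOUN}; 2:prodit {NOUN,DET}; 3:breibaash {CONJ,NOUN}; 4:dreelm {NOUN}; 5:taashot {NOUN}; 6:slurn {NOUN,DET}; 7:slurn {NOUN,DET}.
Position 1: tagging it NOUN would leave rule 2 unsatisfiable, so it must be CONJ.
Position 3: tagging it NOUN would leave rule 2 unsatisfiable, so it must be CONJ.
Position 2: tagging it DET would leave rule 5 unsatisfiable, so it must be NOUN.
Position 6: tagging it NOUN would leave rule 3 unsatisfiable, so it must be DET.
Position 7: tagging it NOUN would leave rule 1 unsatisfiable, so it must be DET.
That leaves exactly one tagging: CONJ NOUN CONJ NOUN NOUN DET DET.
Rule-by-rule: rule 1 ✓; rule 2 ✓; rule 3 ✓; rule 4 ✓; rule 5 ✓.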